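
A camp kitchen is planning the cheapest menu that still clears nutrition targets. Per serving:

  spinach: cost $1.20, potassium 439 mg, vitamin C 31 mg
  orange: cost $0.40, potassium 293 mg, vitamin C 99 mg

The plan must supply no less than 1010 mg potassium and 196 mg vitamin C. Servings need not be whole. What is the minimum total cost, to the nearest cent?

$1.38

The cheapest plan sits at a corner of the feasible region — with two constraints it uses at most two foods.
spinach only: max(1010/439, 196/31) = 6.323 servings → $7.59.
orange only: max(1010/293, 196/99) = 3.447 servings → $1.38.
spinach + orange with both tight: 1.238 servings and 1.592 servings → $2.12.
Cheapest feasible corner: $1.38.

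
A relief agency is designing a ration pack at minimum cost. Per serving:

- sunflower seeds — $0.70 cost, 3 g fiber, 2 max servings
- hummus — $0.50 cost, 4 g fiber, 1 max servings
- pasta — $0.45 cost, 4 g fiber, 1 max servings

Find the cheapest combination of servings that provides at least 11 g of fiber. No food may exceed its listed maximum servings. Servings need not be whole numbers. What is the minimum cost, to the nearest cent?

$1.65

Cost per g of fiber: pasta $0.1125, hummus $0.1250, sunflower seeds $0.2333.
Take 1 serving of pasta: +4.0 g fiber for $0.45 (total $0.45, still need 7.0 g).
Take 1 serving of hummus: +4.0 g fiber for $0.50 (total $0.95, still need 3.0 g).
Take 1 serving of sunflower seeds: +3.0 g fiber for $0.70 (total $1.65, still need 0.0 g).
Greedy by cheapest-per-g is optimal for a single linear constraint, so the minimum cost is $1.65.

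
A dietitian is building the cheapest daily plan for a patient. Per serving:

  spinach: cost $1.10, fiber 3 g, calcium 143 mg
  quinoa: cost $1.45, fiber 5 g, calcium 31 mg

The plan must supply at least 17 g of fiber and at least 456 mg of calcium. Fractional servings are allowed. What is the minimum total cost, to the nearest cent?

$5.58

An LP optimum is at a vertex; with two nutrient constraints at most two foods are used. Check each candidate.
spinach only: max(17/3, 456/143) = 5.667 servings → $6.23.
quinoa only: max(17/5, 456/31) = 14.71 servings → $21.33.
spinach + quinoa with both tight: 2.818 servings and 1.709 servings → $5.58.
The minimum over all feasible corners is $5.58.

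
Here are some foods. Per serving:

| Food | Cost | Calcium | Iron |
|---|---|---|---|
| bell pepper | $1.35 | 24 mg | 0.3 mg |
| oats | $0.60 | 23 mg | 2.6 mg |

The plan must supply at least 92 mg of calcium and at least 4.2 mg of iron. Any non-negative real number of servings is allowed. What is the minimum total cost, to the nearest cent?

$2.40

Check every corner: each single food scaled to meet both minima, and each pair solved so both constraints bind.
bell pepper only: max(92/24, 4.2/0.3) = 14 servings → $18.90.
oats only: max(92/23, 4.2/2.6) = 4 servings → $2.40.
bell pepper + oats with both tight: 2.569 servings and 1.319 servings → $4.26.
The minimum over all feasible corners is $2.40.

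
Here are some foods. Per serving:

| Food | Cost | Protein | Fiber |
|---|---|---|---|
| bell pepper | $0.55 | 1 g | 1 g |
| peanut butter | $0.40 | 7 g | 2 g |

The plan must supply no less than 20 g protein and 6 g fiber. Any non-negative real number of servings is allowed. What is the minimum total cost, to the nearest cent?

$1.20

The cheapest plan sits at a corner of the feasible region — with two constraints it uses at most two foods.
bell pepper only: max(20/1, 6/1) = 20 servings → $11.00.
peanut butter only: max(20/7, 6/2) = 3 servings → $1.20.
bell pepper + peanut butter with both tight: 0.4 servings and 2.8 servings → $1.34.
So the least-cost plan costs $1.20.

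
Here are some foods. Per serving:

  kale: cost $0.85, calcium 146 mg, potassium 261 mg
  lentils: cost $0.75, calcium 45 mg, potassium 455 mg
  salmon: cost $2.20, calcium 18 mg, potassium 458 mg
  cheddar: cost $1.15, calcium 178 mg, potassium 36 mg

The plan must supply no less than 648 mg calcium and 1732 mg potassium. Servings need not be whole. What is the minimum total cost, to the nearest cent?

$4.52

The cheapest plan sits at a corner of the feasible region — with two constraints it uses at most two foods.
kale only: max(648/146, 1732/261) = 6.636 servings → $5.64.
lentils only: max(648/45, 1732/455) = 14.4 servings → $10.80.
salmon only: max(648/18, 1732/458) = 36 servings → $79.20.
cheddar only: max(648/178, 1732/36) = 48.11 servings → $55.33.
kale + lentils with both tight: 3.966 servings and 1.531 servings → $4.52.
kale + salmon with both tight: 4.272 servings and 1.347 servings → $6.59.
kale + cheddar: intersection lies outside the first quadrant.
lentils + salmon: intersection lies outside the first quadrant.
lentils + cheddar with both tight: 3.59 servings and 2.733 servings → $5.84.
salmon + cheddar with both tight: 3.524 servings and 3.284 servings → $11.53.
The minimum over all feasible corners is $4.52.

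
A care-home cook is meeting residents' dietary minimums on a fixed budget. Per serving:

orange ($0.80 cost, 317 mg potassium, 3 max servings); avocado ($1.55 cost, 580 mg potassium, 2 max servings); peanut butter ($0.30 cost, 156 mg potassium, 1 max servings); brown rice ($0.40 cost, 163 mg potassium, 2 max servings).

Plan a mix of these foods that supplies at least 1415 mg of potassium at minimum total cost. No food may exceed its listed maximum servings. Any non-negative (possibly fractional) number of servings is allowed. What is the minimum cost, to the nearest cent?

$3.45

Cost per mg of potassium: peanut butter $0.0019, brown rice $0.0025, orange $0.0025, avocado $0.0027.
Take 1 serving of peanut butter: +156.0 mg potassium for $0.30 (total $0.30, still need 1259.0 mg).
Take 2 servings of brown rice: +326.0 mg potassium for $0.80 (total $1.10, still need 933.0 mg).
Take 2.943 servings of orange: +933.0 mg potassium for $2.35 (total $3.45, still need 0.0 mg).
Greedy by cheapest-per-mg is optimal for a single linear constraint, so the minimum cost is $3.45.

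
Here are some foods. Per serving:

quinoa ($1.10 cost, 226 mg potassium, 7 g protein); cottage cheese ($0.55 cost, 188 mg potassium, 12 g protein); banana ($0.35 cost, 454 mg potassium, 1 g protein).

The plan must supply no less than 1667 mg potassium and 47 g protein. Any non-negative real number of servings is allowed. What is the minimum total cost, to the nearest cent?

$2.80

quinoa only: max(1667/226, 47/7) = 7.376 servings → $8.11.
cottage cheese only: max(1667/188, 47/12) = 8.867 servings → $4.88.
banana only: max(1667/454, 47/1) = 47 servings → $16.45.
quinoa + cottage cheese: the both-tight solution has a negative serving — not a feasible corner.
quinoa + banana with both tight: 6.664 servings and 0.3547 servings → $7.45.
cottage cheese + banana with both tight: 3.74 servings and 2.123 servings → $2.80.
So the least-cost plan costs $2.80.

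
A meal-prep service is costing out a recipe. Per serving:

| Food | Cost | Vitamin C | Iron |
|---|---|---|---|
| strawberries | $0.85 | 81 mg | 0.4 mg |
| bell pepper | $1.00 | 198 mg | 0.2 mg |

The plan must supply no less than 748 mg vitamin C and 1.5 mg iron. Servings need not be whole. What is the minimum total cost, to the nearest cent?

Two binding constraints pin down two serving amounts, so the optimal mix uses at most two foods. The candidates are each food alone (scaled to the tighter of vitamin C/iron) and each pair with both constraints tight.
strawberries only: max(748/81, 1.5/0.4) = 9.235 servings → $7.85.
bell pepper only: max(748/198, 1.5/0.2) = 7.5 servings → $7.50.
strawberries + bell pepper with both tight: 2.34 servings and 2.821 servings → $4.81.
So the least-cost plan costs $4.81.

$4.81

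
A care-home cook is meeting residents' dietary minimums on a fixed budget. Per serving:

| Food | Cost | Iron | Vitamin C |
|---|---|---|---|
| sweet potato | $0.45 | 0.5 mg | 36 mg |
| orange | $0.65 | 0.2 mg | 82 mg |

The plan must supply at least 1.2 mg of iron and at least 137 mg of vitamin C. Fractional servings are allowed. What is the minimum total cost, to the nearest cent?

$1.43

Check every corner: each single food scaled to meet both minima, and each pair solved so both constraints bind.
sweet potato only: max(1.2/0.5, 137/36) = 3.806 servings → $1.71.
orange only: max(1.2/0.2, 137/82) = 6 servings → $3.90.
sweet potato + orange with both tight: 2.101 servings and 0.7485 servings → $1.43.
Cheapest feasible corner: $1.43.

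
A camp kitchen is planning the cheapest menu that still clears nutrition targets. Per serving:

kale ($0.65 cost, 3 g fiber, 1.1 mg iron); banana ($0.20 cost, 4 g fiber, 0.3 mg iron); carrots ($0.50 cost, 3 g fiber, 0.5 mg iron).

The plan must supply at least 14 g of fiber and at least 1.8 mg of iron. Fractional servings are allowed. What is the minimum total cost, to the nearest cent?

$1.13

A basic optimal solution has at most two foods positive. Try each food alone and each pair with both targets met exactly.
kale only: max(14/3, 1.8/1.1) = 4.667 servings → $3.03.
banana only: max(14/4, 1.8/0.3) = 6 servings → $1.20.
carrots only: max(14/3, 1.8/0.5) = 4.667 servings → $2.33.
kale + banana with both tight: 0.8571 servings and 2.857 servings → $1.13.
kale + carrots with both targets exact would need a negative amount; discard.
banana + carrots with both tight: 1.455 servings and 2.727 servings → $1.65.
Cheapest feasible corner: $1.13.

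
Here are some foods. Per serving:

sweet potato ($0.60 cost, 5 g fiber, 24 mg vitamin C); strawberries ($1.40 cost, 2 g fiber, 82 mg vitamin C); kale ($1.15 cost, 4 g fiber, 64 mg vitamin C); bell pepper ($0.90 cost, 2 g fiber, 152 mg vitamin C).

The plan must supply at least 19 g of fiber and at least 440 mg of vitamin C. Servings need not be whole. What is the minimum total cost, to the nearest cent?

$3.90

This is a tiny linear program; its minimum lies at a vertex of the feasible set. List the vertices and price them.
sweet potato only: max(19/5, 440/24) = 18.33 servings → $11.00.
strawberries only: max(19/2, 440/82) = 9.5 servings → $13.30.
kale only: max(19/4, 440/64) = 6.875 servings → $7.91.
bell pepper only: max(19/2, 440/152) = 9.5 servings → $8.55.
sweet potato + strawberries with both tight: 1.873 servings and 4.818 servings → $7.87.
sweet potato + kale with both targets exact would need a negative amount; discard.
sweet potato + bell pepper with both tight: 2.82 servings and 2.449 servings → $3.90.
strawberries + kale with both tight: 2.72 servings and 3.39 servings → $7.71.
strawberries + bell pepper with both targets exact would need a negative amount; discard.
kale + bell pepper with both tight: 4.183 servings and 1.133 servings → $5.83.
Cheapest feasible corner: $3.90.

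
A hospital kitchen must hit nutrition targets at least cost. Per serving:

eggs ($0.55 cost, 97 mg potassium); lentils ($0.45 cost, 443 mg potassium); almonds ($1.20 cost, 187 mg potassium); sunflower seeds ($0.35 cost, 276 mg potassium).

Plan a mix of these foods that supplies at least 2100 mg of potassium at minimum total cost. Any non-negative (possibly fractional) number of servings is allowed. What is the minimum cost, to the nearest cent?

Cost per mg of potassium: lentils $0.0010, sunflower seeds $0.0013, eggs $0.0057, almonds $0.0064.
With no serving limits, use only lentils: 2100 mg / 443 mg = 4.74 servings × $0.45 = $2.13.

$2.13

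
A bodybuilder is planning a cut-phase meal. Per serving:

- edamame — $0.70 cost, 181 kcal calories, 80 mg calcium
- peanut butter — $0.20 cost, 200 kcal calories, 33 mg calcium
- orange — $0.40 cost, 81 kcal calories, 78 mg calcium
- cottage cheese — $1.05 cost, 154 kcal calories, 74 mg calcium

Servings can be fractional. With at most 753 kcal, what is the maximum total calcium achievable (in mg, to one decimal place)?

Calcium per kcal: orange 0.963, cottage cheese 0.4805, edamame 0.442, peanut butter 0.165.
With no serving limits, spend the whole calories allowance on orange: 753 kcal / 81 kcal × 78 mg = 725.1 mg.

725.1 mg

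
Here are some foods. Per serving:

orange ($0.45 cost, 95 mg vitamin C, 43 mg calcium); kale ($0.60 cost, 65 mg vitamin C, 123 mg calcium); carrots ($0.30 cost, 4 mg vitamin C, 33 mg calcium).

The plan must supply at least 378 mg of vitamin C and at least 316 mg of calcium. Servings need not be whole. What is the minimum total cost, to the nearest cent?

$2.24

orange only: max(378/95, 316/43) = 7.349 servings → $3.31.
kale only: max(378/65, 316/123) = 5.815 servings → $3.49.
carrots only: max(378/4, 316/33) = 94.5 servings → $28.35.
orange + kale with both tight: 2.919 servings and 1.548 servings → $2.24.
orange + carrots with both tight: 3.783 servings and 4.646 servings → $3.10.
kale + carrots with both targets exact would need a negative amount; discard.
The minimum over all feasible corners is $2.24.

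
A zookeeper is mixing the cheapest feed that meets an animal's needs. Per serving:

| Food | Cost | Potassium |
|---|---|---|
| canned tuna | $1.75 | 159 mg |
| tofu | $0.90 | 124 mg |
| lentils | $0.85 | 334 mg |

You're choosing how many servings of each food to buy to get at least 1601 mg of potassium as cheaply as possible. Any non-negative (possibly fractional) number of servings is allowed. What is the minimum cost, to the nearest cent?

Cost per mg of potassium: lentils $0.0025, tofu $0.0073, canned tuna $0.0110.
With no serving limits, use only lentils: 1601 mg / 334 mg = 4.793 servings × $0.85 = $4.07.

$4.07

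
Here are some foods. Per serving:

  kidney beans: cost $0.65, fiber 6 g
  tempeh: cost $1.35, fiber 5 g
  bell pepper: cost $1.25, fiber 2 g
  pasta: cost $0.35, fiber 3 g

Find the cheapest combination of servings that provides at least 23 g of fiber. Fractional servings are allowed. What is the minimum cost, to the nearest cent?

$2.49

Cost per g of fiber: kidney beans $0.1083, pasta $0.1167, tempeh $0.2700, bell pepper $0.6250.
With no serving limits, use only kidney beans: 23 g / 6 g = 3.833 servings × $0.65 = $2.49.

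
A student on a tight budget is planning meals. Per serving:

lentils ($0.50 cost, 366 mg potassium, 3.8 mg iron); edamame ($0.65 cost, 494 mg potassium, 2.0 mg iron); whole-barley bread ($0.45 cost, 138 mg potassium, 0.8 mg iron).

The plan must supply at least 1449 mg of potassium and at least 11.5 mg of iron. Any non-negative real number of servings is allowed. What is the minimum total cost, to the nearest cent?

$1.95

With two linear requirements the optimum uses one or two foods; enumerate the corners.
lentils only: max(1449/366, 11.5/3.8) = 3.959 servings → $1.98.
edamame only: max(1449/494, 11.5/2.0) = 5.75 servings → $3.74.
whole-barley bread only: max(1449/138, 11.5/0.8) = 14.38 servings → $6.47.
lentils + edamame with both tight: 2.43 servings and 1.133 servings → $1.95.
lentils + whole-barley bread with both tight: 1.847 servings and 5.601 servings → $3.44.
edamame + whole-barley bread: the both-tight solution has a negative serving — not a feasible corner.
The minimum over all feasible corners is $1.95.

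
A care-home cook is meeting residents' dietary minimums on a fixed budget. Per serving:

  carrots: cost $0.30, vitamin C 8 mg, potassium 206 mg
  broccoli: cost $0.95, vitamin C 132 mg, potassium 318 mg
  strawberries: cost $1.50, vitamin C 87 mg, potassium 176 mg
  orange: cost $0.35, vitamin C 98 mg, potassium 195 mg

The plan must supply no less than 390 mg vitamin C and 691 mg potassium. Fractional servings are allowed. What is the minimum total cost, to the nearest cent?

$1.39

With two linear requirements the optimum uses one or two foods; enumerate the corners.
carrots only: max(390/8, 691/206) = 48.75 servings → $14.62.
broccoli only: max(390/132, 691/318) = 2.955 servings → $2.81.
strawberries only: max(390/87, 691/176) = 4.483 servings → $6.72.
orange only: max(390/98, 691/195) = 3.98 servings → $1.39.
carrots + broccoli: intersection lies outside the first quadrant.
carrots + strawberries: intersection lies outside the first quadrant.
carrots + orange: intersection lies outside the first quadrant.
broccoli + strawberries with both targets exact would need a negative amount; discard.
broccoli + orange with both targets exact would need a negative amount; discard.
strawberries + orange with both targets exact would need a negative amount; discard.
The minimum over all feasible corners is $1.39.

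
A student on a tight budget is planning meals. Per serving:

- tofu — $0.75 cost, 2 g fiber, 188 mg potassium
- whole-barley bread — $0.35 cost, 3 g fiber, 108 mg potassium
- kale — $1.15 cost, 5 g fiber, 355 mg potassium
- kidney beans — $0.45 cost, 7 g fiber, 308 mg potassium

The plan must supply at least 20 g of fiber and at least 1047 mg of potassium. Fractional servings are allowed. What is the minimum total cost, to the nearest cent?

$1.53

This is a tiny linear program; its minimum lies at a vertex of the feasible set. List the vertices and price them.
tofu only: max(20/2, 1047/188) = 10 servings → $7.50.
whole-barley bread only: max(20/3, 1047/108) = 9.694 servings → $3.39.
kale only: max(20/5, 1047/355) = 4 servings → $4.60.
kidney beans only: max(20/7, 1047/308) = 3.399 servings → $1.53.
tofu + whole-barley bread with both tight: 2.819 servings and 4.787 servings → $3.79.
tofu + kale: the both-tight solution has a negative serving — not a feasible corner.
tofu + kidney beans with both tight: 1.67 servings and 2.38 servings → $2.32.
whole-barley bread + kale with both tight: 3.552 servings and 1.869 servings → $3.39.
whole-barley bread + kidney beans with both targets exact would need a negative amount; discard.
kale + kidney beans with both tight: 1.237 servings and 1.974 servings → $2.31.
The minimum over all feasible corners is $1.53.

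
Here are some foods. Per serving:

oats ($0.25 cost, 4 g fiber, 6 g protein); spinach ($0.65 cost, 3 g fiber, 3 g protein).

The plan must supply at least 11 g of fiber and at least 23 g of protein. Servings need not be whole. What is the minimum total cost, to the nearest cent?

Minimising a linear cost over {fiber ≥ 11, protein ≥ 23, servings ≥ 0} — the optimum is at a vertex, using one or two foods.
oats only: max(11/4, 23/6) = 3.833 servings → $0.96.
spinach only: max(11/3, 23/3) = 7.667 servings → $4.98.
oats + spinach: the both-tight solution has a negative serving — not a feasible corner.
The minimum over all feasible corners is $0.96.

$0.96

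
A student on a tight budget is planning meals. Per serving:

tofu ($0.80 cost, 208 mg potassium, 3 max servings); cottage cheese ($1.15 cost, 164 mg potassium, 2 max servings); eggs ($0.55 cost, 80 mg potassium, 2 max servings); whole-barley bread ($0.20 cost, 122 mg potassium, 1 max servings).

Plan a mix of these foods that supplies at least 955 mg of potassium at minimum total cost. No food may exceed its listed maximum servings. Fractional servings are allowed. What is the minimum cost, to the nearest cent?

$4.04

Cost per mg of potassium: whole-barley bread $0.0016, tofu $0.0038, eggs $0.0069, cottage cheese $0.0070.
Take 1 serving of whole-barley bread: +122.0 mg potassium for $0.20 (total $0.20, still need 833.0 mg).
Take 3 servings of tofu: +624.0 mg potassium for $2.40 (total $2.60, still need 209.0 mg).
Take 2 servings of eggs: +160.0 mg potassium for $1.10 (total $3.70, still need 49.0 mg).
Take 0.2988 servings of cottage cheese: +49.0 mg potassium for $0.34 (total $4.04, still need 0.0 mg).
Greedy by cheapest-per-mg is optimal for a single linear constraint, so the minimum cost is $4.04.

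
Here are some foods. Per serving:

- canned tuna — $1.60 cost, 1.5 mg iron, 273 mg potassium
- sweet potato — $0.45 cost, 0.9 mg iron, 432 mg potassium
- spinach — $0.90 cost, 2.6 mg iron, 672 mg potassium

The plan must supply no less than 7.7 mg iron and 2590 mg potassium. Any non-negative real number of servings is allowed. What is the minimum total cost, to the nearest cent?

This is a tiny linear program; its minimum lies at a vertex of the feasible set. List the vertices and price them.
canned tuna only: max(7.7/1.5, 2590/273) = 9.487 servings → $15.18.
sweet potato only: max(7.7/0.9, 2590/432) = 8.556 servings → $3.85.
spinach only: max(7.7/2.6, 2590/672) = 3.854 servings → $3.47.
canned tuna + sweet potato with both tight: 2.474 servings and 4.432 servings → $5.95.
canned tuna + spinach with both targets exact would need a negative amount; discard.
sweet potato + spinach with both tight: 3.008 servings and 1.92 servings → $3.08.
Cheapest feasible corner: $3.08.

$3.08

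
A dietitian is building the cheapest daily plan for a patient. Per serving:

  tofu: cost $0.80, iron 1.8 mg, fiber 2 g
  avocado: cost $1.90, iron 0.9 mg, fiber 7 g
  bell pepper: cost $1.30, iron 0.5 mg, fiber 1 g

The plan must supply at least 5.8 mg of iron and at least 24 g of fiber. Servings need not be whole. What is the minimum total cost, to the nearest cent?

$6.97

For a min-cost LP with two ≥-constraints, a basic feasible solution has at most two positive variables.
tofu only: max(5.8/1.8, 24/2) = 12 servings → $9.60.
avocado only: max(5.8/0.9, 24/7) = 6.444 servings → $12.24.
bell pepper only: max(5.8/0.5, 24/1) = 24 servings → $31.20.
tofu + avocado with both tight: 1.759 servings and 2.926 servings → $6.97.
tofu + bell pepper with both targets exact would need a negative amount; discard.
avocado + bell pepper with both tight: 2.385 servings and 7.308 servings → $14.03.
Cheapest feasible corner: $6.97.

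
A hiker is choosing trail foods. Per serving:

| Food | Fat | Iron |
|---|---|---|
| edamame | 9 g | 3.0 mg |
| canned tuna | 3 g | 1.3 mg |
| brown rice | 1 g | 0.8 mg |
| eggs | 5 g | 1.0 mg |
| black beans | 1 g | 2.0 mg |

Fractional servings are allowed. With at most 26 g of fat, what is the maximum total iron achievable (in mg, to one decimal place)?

52.0 mg

Iron per g fat: black beans 2, brown rice 0.8, canned tuna 0.4333, edamame 0.3333, eggs 0.2.
With no serving limits, spend the whole fat allowance on black beans: 26 g / 1 g × 2.0 mg = 52.0 mg.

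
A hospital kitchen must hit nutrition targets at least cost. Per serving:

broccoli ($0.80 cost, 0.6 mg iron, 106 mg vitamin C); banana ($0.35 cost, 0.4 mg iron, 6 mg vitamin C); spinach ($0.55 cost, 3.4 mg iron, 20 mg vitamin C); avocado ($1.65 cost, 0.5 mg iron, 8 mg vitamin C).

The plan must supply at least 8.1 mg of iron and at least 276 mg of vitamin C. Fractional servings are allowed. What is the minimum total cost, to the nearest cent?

Two binding constraints pin down two serving amounts, so the optimal mix uses at most two foods. The candidates are each food alone (scaled to the tighter of iron/vitamin C) and each pair with both constraints tight.
broccoli only: max(8.1/0.6, 276/106) = 13.5 servings → $10.80.
banana only: max(8.1/0.4, 276/6) = 46 servings → $16.10.
spinach only: max(8.1/3.4, 276/20) = 13.8 servings → $7.59.
avocado only: max(8.1/0.5, 276/8) = 34.5 servings → $56.92.
broccoli + banana with both tight: 1.593 servings and 17.86 servings → $7.53.
broccoli + spinach with both tight: 2.228 servings and 1.989 servings → $2.88.
broccoli + avocado with both tight: 1.519 servings and 14.38 servings → $24.94.
banana + spinach: the both-tight solution has a negative serving — not a feasible corner.
banana + avocado with both targets exact would need a negative amount; discard.
spinach + avocado: the both-tight solution has a negative serving — not a feasible corner.
Cheapest feasible corner: $2.88.

$2.88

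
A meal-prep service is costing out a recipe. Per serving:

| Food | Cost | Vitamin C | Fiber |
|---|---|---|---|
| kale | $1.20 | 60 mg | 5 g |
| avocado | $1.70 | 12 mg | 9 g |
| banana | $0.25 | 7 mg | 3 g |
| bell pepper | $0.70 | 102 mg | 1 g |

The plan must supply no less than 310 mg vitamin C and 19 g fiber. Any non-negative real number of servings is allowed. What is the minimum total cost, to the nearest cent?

A basic optimal solution has at most two foods positive. Try each food alone and each pair with both targets met exactly.
kale only: max(310/60, 19/5) = 5.167 servings → $6.20.
avocado only: max(310/12, 19/9) = 25.83 servings → $43.92.
banana only: max(310/7, 19/3) = 44.29 servings → $11.07.
bell pepper only: max(310/102, 19/1) = 19 servings → $13.30.
kale + avocado: the both-tight solution has a negative serving — not a feasible corner.
kale + banana: intersection lies outside the first quadrant.
kale + bell pepper with both tight: 3.618 servings and 0.9111 servings → $4.98.
avocado + banana with both targets exact would need a negative amount; discard.
avocado + bell pepper with both tight: 1.797 servings and 2.828 servings → $5.03.
banana + bell pepper with both tight: 5.445 servings and 2.666 servings → $3.23.
So the least-cost plan costs $3.23.

$3.23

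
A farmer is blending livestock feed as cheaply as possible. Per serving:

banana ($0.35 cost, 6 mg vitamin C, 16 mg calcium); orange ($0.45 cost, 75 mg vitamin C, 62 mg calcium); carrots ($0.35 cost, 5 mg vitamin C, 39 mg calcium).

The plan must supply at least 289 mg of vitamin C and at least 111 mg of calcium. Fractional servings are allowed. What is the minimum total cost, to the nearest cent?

This is a tiny linear program; its minimum lies at a vertex of the feasible set. List the vertices and price them.
banana only: max(289/6, 111/16) = 48.17 servings → $16.86.
orange only: max(289/75, 111/62) = 3.853 servings → $1.73.
carrots only: max(289/5, 111/39) = 57.8 servings → $20.23.
banana + orange: intersection lies outside the first quadrant.
banana + carrots with both targets exact would need a negative amount; discard.
orange + carrots with both targets exact would need a negative amount; discard.
Cheapest feasible corner: $1.73.

$1.73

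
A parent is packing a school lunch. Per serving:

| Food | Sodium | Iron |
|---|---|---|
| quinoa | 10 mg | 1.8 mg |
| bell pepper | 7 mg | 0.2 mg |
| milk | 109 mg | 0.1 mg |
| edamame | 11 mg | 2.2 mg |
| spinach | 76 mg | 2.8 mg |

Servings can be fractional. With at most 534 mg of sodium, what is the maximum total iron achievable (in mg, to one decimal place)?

106.8 mg

Iron per mg sodium: edamame 0.2, quinoa 0.18, spinach 0.03684, bell pepper 0.02857, milk 0.0009174.
With no serving limits, spend the whole sodium allowance on edamame: 534 mg / 11 mg × 2.2 mg = 106.8 mg.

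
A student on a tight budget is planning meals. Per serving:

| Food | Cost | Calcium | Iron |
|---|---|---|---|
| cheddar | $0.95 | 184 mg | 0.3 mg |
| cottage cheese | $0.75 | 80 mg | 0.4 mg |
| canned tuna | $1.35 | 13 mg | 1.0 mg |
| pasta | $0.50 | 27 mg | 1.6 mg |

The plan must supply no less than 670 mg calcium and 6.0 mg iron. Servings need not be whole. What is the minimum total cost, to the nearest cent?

$4.60

Minimising a linear cost over {calcium ≥ 670, iron ≥ 6.0, servings ≥ 0} — the optimum is at a vertex, using one or two foods.
cheddar only: max(670/184, 6.0/0.3) = 20 servings → $19.00.
cottage cheese only: max(670/80, 6.0/0.4) = 15 servings → $11.25.
canned tuna only: max(670/13, 6.0/1.0) = 51.54 servings → $69.58.
pasta only: max(670/27, 6.0/1.6) = 24.81 servings → $12.41.
cheddar + cottage cheese with both targets exact would need a negative amount; discard.
cheddar + canned tuna with both tight: 3.287 servings and 5.014 servings → $9.89.
cheddar + pasta with both tight: 3.178 servings and 3.154 servings → $4.60.
cottage cheese + canned tuna with both tight: 7.914 servings and 2.834 servings → $9.76.
cottage cheese + pasta with both tight: 7.765 servings and 1.809 servings → $6.73.
canned tuna + pasta with both targets exact would need a negative amount; discard.
So the least-cost plan costs $4.60.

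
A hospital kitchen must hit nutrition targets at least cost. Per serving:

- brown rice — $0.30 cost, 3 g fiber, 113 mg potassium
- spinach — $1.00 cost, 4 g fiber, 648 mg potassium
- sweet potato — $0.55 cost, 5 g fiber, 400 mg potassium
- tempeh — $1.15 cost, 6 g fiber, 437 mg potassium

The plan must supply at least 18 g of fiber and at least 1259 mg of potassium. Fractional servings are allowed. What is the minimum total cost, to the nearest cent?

$1.94

A basic optimal solution has at most two foods positive. Try each food alone and each pair with both targets met exactly.
brown rice only: max(18/3, 1259/113) = 11.14 servings → $3.34.
spinach only: max(18/4, 1259/648) = 4.5 servings → $4.50.
sweet potato only: max(18/5, 1259/400) = 3.6 servings → $1.98.
tempeh only: max(18/6, 1259/437) = 3 servings → $3.45.
brown rice + spinach with both tight: 4.442 servings and 1.168 servings → $2.50.
brown rice + sweet potato with both tight: 1.425 servings and 2.745 servings → $1.94.
brown rice + tempeh with both tight: 0.4929 servings and 2.754 servings → $3.31.
spinach + sweet potato: the both-tight solution has a negative serving — not a feasible corner.
spinach + tempeh: the both-tight solution has a negative serving — not a feasible corner.
sweet potato + tempeh: the both-tight solution has a negative serving — not a feasible corner.
The minimum over all feasible corners is $1.94.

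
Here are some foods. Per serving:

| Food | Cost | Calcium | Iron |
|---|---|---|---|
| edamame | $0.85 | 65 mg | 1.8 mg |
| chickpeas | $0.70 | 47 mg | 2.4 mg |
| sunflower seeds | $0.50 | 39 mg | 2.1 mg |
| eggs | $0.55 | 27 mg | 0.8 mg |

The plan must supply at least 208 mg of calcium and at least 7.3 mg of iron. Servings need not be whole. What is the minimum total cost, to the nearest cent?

$2.67

A basic optimal solution has at most two foods positive. Try each food alone and each pair with both targets met exactly.
edamame only: max(208/65, 7.3/1.8) = 4.056 servings → $3.45.
chickpeas only: max(208/47, 7.3/2.4) = 4.426 servings → $3.10.
sunflower seeds only: max(208/39, 7.3/2.1) = 5.333 servings → $2.67.
eggs only: max(208/27, 7.3/0.8) = 9.125 servings → $5.02.
edamame + chickpeas with both tight: 2.186 servings and 1.402 servings → $2.84.
edamame + sunflower seeds with both tight: 2.294 servings and 1.51 servings → $2.70.
edamame + eggs: the both-tight solution has a negative serving — not a feasible corner.
chickpeas + sunflower seeds with both targets exact would need a negative amount; discard.
chickpeas + eggs with both tight: 1.129 servings and 5.739 servings → $3.95.
sunflower seeds + eggs with both tight: 1.204 servings and 5.965 servings → $3.88.
So the least-cost plan costs $2.67.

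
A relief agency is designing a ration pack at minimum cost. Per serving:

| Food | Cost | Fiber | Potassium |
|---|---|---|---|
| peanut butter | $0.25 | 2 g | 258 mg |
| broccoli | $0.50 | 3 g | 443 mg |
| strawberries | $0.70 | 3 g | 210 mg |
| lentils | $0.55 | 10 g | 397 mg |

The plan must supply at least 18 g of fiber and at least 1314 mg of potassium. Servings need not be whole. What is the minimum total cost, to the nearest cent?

This is a tiny linear program; its minimum lies at a vertex of the feasible set. List the vertices and price them.
peanut butter only: max(18/2, 1314/258) = 9 servings → $2.25.
broccoli only: max(18/3, 1314/443) = 6 servings → $3.00.
strawberries only: max(18/3, 1314/210) = 6.257 servings → $4.38.
lentils only: max(18/10, 1314/397) = 3.31 servings → $1.82.
peanut butter + broccoli with both targets exact would need a negative amount; discard.
peanut butter + strawberries with both tight: 0.4576 servings and 5.695 servings → $4.10.
peanut butter + lentils with both tight: 3.356 servings and 1.129 servings → $1.46.
broccoli + strawberries with both tight: 0.2318 servings and 5.768 servings → $4.15.
broccoli + lentils with both tight: 1.851 servings and 1.245 servings → $1.61.
strawberries + lentils with both targets exact would need a negative amount; discard.
The minimum over all feasible corners is $1.46.

$1.46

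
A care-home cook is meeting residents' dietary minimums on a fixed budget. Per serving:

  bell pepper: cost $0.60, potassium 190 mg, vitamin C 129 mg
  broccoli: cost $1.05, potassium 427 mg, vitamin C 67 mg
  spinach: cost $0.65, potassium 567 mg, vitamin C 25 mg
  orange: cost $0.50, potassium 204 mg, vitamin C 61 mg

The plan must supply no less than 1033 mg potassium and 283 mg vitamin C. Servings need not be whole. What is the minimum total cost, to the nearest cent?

Minimising a linear cost over {potassium ≥ 1033, vitamin C ≥ 283, servings ≥ 0} — the optimum is at a vertex, using one or two foods.
bell pepper only: max(1033/190, 283/129) = 5.437 servings → $3.26.
broccoli only: max(1033/427, 283/67) = 4.224 servings → $4.44.
spinach only: max(1033/567, 283/25) = 11.32 servings → $7.36.
orange only: max(1033/204, 283/61) = 5.064 servings → $2.53.
bell pepper + broccoli with both tight: 1.219 servings and 1.877 servings → $2.70.
bell pepper + spinach with both tight: 1.969 servings and 1.162 servings → $1.94.
bell pepper + orange with both targets exact would need a negative amount; discard.
broccoli + spinach with both targets exact would need a negative amount; discard.
broccoli + orange with both tight: 0.4266 servings and 4.171 servings → $2.53.
spinach + orange with both tight: 0.1791 servings and 4.566 servings → $2.40.
The minimum over all feasible corners is $1.94.

$1.94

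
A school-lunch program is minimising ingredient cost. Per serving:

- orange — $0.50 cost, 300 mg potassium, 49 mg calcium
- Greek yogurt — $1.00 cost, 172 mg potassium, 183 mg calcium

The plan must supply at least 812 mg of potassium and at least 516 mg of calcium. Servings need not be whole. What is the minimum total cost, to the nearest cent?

Minimising a linear cost over {potassium ≥ 812, calcium ≥ 516, servings ≥ 0} — the optimum is at a vertex, using one or two foods.
orange only: max(812/300, 516/49) = 10.53 servings → $5.27.
Greek yogurt only: max(812/172, 516/183) = 4.721 servings → $4.72.
orange + Greek yogurt with both tight: 1.288 servings and 2.475 servings → $3.12.
So the least-cost plan costs $3.12.

$3.12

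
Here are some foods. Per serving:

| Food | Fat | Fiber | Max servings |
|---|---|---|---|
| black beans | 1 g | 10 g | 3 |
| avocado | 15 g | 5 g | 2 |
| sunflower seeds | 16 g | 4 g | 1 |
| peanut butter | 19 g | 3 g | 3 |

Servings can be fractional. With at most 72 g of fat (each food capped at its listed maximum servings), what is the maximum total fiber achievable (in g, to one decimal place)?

47.6 g

Fiber per g fat: black beans 10, avocado 0.3333, sunflower seeds 0.25, peanut butter 0.1579.
Take 3 servings of black beans: uses 3 g fat, +30.0 g fiber (running total 30.0 g).
Take 2 servings of avocado: uses 30 g fat, +10.0 g fiber (running total 40.0 g).
Take 1 serving of sunflower seeds: uses 16 g fat, +4.0 g fiber (running total 44.0 g).
Take 1.211 servings of peanut butter: uses 23 g fat, +3.6 g fiber (running total 47.6 g).
Greedy by best ratio exhausts the fat allowance optimally: 47.6 g.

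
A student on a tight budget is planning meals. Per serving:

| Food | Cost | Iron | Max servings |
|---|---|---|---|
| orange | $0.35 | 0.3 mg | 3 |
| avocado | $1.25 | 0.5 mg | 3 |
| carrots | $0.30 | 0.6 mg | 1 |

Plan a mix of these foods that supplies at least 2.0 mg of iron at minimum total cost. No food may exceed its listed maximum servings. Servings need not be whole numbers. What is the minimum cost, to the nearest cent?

Cost per mg of iron: carrots $0.5000, orange $1.1667, avocado $2.5000.
Take 1 serving of carrots: +0.6 mg iron for $0.30 (total $0.30, still need 1.4 mg).
Take 3 servings of orange: +0.9 mg iron for $1.05 (total $1.35, still need 0.5 mg).
Take 1 serving of avocado: +0.5 mg iron for $1.25 (total $2.60, still need 0.0 mg).
Filling from the cheapest source first is optimal under one linear minimum: $2.60.

$2.60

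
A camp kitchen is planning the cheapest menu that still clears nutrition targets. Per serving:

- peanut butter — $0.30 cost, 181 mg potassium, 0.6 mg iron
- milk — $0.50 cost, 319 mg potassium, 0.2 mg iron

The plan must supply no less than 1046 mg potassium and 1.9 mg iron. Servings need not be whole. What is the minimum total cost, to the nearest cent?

Check every corner: each single food scaled to meet both minima, and each pair solved so both constraints bind.
peanut butter only: max(1046/181, 1.9/0.6) = 5.779 servings → $1.73.
milk only: max(1046/319, 1.9/0.2) = 9.5 servings → $4.75.
peanut butter + milk with both tight: 2.557 servings and 1.828 servings → $1.68.
Cheapest feasible corner: $1.68.

$1.68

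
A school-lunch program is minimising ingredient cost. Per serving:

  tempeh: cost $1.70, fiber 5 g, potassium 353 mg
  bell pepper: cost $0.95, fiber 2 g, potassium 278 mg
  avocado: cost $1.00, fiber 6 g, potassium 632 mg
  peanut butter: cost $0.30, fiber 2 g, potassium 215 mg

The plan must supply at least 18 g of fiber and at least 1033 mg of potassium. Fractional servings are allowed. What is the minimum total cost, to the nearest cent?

An LP optimum is at a vertex; with two nutrient constraints at most two foods are used. Check each candidate.
tempeh only: max(18/5, 1033/353) = 3.6 servings → $6.12.
bell pepper only: max(18/2, 1033/278) = 9 servings → $8.55.
avocado only: max(18/6, 1033/632) = 3 servings → $3.00.
peanut butter only: max(18/2, 1033/215) = 9 servings → $2.70.
tempeh + bell pepper with both targets exact would need a negative amount; discard.
tempeh + avocado with both targets exact would need a negative amount; discard.
tempeh + peanut butter: intersection lies outside the first quadrant.
bell pepper + avocado with both targets exact would need a negative amount; discard.
bell pepper + peanut butter: intersection lies outside the first quadrant.
avocado + peanut butter: intersection lies outside the first quadrant.
The minimum over all feasible corners is $2.70.

$2.70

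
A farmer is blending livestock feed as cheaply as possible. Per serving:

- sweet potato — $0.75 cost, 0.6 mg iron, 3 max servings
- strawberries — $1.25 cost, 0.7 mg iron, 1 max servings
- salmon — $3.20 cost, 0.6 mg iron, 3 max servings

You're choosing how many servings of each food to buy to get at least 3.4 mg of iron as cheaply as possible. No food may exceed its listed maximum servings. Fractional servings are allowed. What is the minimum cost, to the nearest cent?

$8.30

Cost per mg of iron: sweet potato $1.2500, strawberries $1.7857, salmon $5.3333.
Take 3 servings of sweet potato: +1.8 mg iron for $2.25 (total $2.25, still need 1.6 mg).
Take 1 serving of strawberries: +0.7 mg iron for $1.25 (total $3.50, still need 0.9 mg).
Take 1.5 servings of salmon: +0.9 mg iron for $4.80 (total $8.30, still need 0.0 mg).
Greedy by cheapest-per-mg is optimal for a single linear constraint, so the minimum cost is $8.30.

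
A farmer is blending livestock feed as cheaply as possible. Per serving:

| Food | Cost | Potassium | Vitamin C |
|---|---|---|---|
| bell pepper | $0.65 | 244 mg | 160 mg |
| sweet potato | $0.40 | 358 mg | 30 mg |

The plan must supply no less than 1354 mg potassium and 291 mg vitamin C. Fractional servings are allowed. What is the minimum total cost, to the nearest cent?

$1.99

With two linear requirements the optimum uses one or two foods; enumerate the corners.
bell pepper only: max(1354/244, 291/160) = 5.549 servings → $3.61.
sweet potato only: max(1354/358, 291/30) = 9.7 servings → $3.88.
bell pepper + sweet potato with both tight: 1.272 servings and 2.915 servings → $1.99.
Cheapest feasible corner: $1.99.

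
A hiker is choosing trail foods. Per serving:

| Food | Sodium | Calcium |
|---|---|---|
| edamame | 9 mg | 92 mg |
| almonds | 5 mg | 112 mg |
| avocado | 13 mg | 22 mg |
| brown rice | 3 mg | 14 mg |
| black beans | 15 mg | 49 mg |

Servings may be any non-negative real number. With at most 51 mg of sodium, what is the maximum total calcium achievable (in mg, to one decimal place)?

1142.4 mg

Calcium per mg sodium: almonds 22.4, edamame 10.22, brown rice 4.667, black beans 3.267, avocado 1.692.
With no serving limits, spend the whole sodium allowance on almonds: 51 mg / 5 mg × 112 mg = 1142.4 mg.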